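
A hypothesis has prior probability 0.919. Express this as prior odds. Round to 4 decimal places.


Odds = P(H) / P(not H) = 0.919 / 0.081
= 11.3457

11.3457


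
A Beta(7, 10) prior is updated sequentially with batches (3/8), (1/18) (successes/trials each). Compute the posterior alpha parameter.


Sequential conjugate updating is equivalent to a single batch update.
Total successes across all batches = 4
alpha_posterior = alpha_prior + total_successes = 7 + 4
= 11

11


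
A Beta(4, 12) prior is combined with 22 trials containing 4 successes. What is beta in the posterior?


In conjugate updating:
beta_posterior = beta_prior + (n - k)
= 12 + (22 - 4)
= 12 + 18 = 30

30


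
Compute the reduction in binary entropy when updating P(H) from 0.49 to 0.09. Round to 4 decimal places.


H_before = -p*log2(p) - (1-p)*log2(1-p) for p=0.49: 0.9997
H_after for p=0.09: 0.4365
Reduction = 0.9997 - 0.4365 = 0.5632

0.5632


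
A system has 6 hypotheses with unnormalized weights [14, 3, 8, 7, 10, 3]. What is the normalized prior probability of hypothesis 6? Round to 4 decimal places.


The normalized prior is the weight divided by the total.
Total weight = 45
P(H6) = 3 / 45 = 0.0667

0.0667


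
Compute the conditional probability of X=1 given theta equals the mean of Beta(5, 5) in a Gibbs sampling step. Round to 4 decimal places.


Mean of Beta(5, 5) = 0.5
P(X=1 | theta=0.5) = 0.5

0.5


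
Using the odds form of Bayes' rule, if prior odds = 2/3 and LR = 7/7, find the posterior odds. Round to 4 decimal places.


Bayes' rule in odds form: posterior odds = prior odds * LR
= (2 * 7) / (3 * 7)
= 14/21 = 0.6667

0.6667


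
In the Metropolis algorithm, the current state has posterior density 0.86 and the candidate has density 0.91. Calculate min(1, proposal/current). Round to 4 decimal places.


Ratio = 0.91/0.86 = 1.0581
Acceptance probability = min(1, 1.0581)
= 1.0

1.0


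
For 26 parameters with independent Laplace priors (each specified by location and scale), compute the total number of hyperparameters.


A Laplace prior has 2 hyperparameters per parameter.
Total = 26 * 2 = 52

52


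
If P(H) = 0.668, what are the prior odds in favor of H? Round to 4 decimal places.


Prior odds = P(H) / (1 - P(H))
= 0.668 / 0.332
= 2.012

2.012


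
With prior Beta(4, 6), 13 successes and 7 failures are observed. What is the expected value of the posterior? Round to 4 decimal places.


Posterior = Beta(17, 13)
E[theta] = alpha/(alpha+beta)
= 17/30 = 0.5667

0.5667


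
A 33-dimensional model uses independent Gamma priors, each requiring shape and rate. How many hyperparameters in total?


Per parameter: 2 (shape and rate).
Total = 33 * 2 = 66

66


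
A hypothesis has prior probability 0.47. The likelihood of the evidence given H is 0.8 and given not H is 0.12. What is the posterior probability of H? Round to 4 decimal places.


Using Bayes' theorem:
P(E) = 0.47 * 0.8 + 0.53 * 0.12
P(E) = 0.4396
P(H|E) = (0.47 * 0.8) / 0.4396 = 0.8553

0.8553


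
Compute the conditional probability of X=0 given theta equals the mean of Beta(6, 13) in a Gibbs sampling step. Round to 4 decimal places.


Mean of Beta(6, 13) = 0.3158
P(X=0 | theta=0.3158) = 0.6842

0.6842


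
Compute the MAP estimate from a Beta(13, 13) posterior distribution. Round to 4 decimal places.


MAP = mode of Beta distribution
= (alpha - 1)/(alpha + beta - 2)
= (13-1)/(13+13-2)
= 12/24 = 0.5

0.5


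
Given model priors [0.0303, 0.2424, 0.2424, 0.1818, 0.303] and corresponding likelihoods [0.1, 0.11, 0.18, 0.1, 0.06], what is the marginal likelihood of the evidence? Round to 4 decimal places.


P(E) = sum_i P(M_i) P(E|M_i)
= 0.003 + 0.0267 + 0.0436 + 0.0182 + 0.0182
= 0.1097

0.1097


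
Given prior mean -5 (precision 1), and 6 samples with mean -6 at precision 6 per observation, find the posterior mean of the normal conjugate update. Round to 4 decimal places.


The posterior mean is a precision-weighted average of prior and data.
Post. prec. = 1 + 36 = 37
Post. mean = (-5 + -216)/37 = -221/37 = -5.973

-5.973


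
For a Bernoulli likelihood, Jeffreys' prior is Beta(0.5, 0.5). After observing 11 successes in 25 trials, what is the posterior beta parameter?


Jeffreys' prior for Bernoulli is Beta(0.5, 0.5).
Posterior is Beta(0.5 + k, 0.5 + n - k).
Posterior beta = 0.5 + (n - k) = 0.5 + 14 = 14.5

14.5


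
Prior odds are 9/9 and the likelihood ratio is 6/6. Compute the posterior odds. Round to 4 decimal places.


Posterior odds = prior odds * likelihood ratio
= (9/9) * (6/6)
= 54 / 54
= 1.0

1.0


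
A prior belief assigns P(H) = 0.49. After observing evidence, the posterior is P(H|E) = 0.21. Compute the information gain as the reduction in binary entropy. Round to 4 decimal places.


H(prior) = -0.49*log2(0.49) - 0.51*log2(0.51)
= 0.9997
H(post) = -0.21*log2(0.21) - 0.79*log2(0.79)
= 0.7415
IG = 0.9997 - 0.7415 = 0.2582

0.2582


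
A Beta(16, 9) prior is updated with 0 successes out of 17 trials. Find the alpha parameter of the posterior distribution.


In the Beta-Binomial conjugate update:
alpha_post = alpha_prior + successes
= 16 + 0
= 16

16


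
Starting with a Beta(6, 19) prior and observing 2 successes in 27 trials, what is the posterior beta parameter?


Posterior beta = prior beta + failures
Failures = 27 - 2 = 25
beta_post = 19 + 25 = 44

44


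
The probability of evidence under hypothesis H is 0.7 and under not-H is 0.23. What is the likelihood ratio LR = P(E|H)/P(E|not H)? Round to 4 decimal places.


LR = 0.7 / 0.23
= 3.0435

3.0435


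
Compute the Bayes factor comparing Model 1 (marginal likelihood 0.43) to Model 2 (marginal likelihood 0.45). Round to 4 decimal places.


BF12 = marginal likelihood of M1 / marginal likelihood of M2
= 0.43/0.45
= 0.9556

0.9556


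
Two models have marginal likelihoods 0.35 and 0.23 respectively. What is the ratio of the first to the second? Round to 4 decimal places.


Evidence ratio = 0.35 / 0.23
= 1.5217

1.5217


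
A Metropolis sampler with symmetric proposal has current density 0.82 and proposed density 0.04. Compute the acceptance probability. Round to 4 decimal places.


For symmetric proposals, acceptance = min(1, pi(x*)/pi(x))
= min(1, 0.04/0.82)
= min(1, 0.0488) = 0.0488

0.0488


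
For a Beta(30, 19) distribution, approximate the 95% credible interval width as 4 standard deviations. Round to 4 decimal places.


Variance of Beta(a,b) = ab / ((a+b)^2 * (a+b+1))
= 30*19 / ((49)^2 * 50)
= 0.0047
SD = sqrt(0.0047) = 0.0689
Width = 4 * SD = 0.2756

0.2756


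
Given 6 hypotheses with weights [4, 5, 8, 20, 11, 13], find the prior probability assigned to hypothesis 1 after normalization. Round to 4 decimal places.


To normalize, divide each weight by the sum of all weights.
Sum = 61
Prior(H1) = 4/61 = 0.0656

0.0656


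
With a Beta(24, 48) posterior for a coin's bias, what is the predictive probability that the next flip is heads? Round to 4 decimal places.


The predictive probability equals the posterior mean.
P(next = heads) = alpha / (alpha + beta)
= 24 / 72 = 0.3333

0.3333


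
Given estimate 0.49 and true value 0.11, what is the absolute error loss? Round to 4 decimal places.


Absolute error = |estimate - true|
= |0.38| = 0.38

0.38


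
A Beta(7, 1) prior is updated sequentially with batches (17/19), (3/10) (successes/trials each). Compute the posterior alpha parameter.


Sequential conjugate updating is equivalent to a single batch update.
Total successes across all batches = 20
alpha_posterior = alpha_prior + total_successes = 7 + 20
= 27

27


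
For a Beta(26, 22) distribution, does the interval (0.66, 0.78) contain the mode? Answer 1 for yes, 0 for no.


Mode of Beta(a,b) = (a-1)/(a+b-2)
= (26-1)/(26+22-2) = 0.5435
Check: 0.66 <= 0.5435 <= 0.78?
Result: 0

0


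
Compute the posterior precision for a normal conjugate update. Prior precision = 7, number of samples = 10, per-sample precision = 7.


tau_post = tau_0 + n * tau
= 7 + 10 * 7 = 77

77


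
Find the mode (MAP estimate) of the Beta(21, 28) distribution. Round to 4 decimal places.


For Beta(a,b) with a,b > 1:
Mode = (a-1)/(a+b-2) = (21-1)/(49-2)
= 20/47 = 0.4255

0.4255


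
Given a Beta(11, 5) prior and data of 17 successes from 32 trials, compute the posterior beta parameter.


Number of failures = 32 - 17 = 15
Posterior beta = 5 + 15 = 20

20


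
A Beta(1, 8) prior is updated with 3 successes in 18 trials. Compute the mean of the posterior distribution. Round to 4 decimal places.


After update: Beta(4, 23)
Mean = 4 / (4 + 23) = 4 / 27
= 0.1481

0.1481


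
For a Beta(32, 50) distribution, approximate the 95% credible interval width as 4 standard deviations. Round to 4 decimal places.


Variance of Beta(a,b) = ab / ((a+b)^2 * (a+b+1))
= 32*50 / ((82)^2 * 83)
= 0.0029
SD = sqrt(0.0029) = 0.0535
Width = 4 * SD = 0.2142

0.2142


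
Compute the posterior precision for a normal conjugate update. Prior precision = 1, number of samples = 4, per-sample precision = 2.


tau_post = tau_0 + n * tau
= 1 + 4 * 2 = 9

9


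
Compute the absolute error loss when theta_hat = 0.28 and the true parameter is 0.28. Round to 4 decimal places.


L = |theta_hat - theta_true|
= |0.28 - 0.28| = 0.0

0.0


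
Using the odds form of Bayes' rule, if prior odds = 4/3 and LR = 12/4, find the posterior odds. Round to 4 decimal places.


Bayes' rule in odds form: posterior odds = prior odds * LR
= (4 * 12) / (3 * 4)
= 48/12 = 4.0

4.0


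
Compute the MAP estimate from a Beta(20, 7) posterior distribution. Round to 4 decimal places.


MAP = mode of Beta distribution
= (alpha - 1)/(alpha + beta - 2)
= (20-1)/(20+7-2)
= 19/25 = 0.76

0.76


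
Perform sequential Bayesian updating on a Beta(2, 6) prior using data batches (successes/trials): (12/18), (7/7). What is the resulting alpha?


Accumulate successes: 19
Posterior alpha = prior alpha + sum of successes
= 2 + 19 = 21

21


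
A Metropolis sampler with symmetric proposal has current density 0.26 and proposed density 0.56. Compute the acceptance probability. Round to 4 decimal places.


For symmetric proposals, acceptance = min(1, pi(x*)/pi(x))
= min(1, 0.56/0.26)
= min(1, 2.1538) = 1.0

1.0


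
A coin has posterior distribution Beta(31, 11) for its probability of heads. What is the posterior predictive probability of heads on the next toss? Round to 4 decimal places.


Posterior predictive = E[theta] = alpha/(alpha+beta)
= 31/42
= 0.7381

0.7381


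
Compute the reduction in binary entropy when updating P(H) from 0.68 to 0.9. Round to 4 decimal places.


H_before = -p*log2(p) - (1-p)*log2(1-p) for p=0.68: 0.9044
H_after for p=0.9: 0.469
Reduction = 0.9044 - 0.469 = 0.4354

0.4354


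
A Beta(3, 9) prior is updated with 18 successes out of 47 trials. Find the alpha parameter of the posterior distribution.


In the Beta-Binomial conjugate update:
alpha_post = alpha_prior + successes
= 3 + 18
= 21

21


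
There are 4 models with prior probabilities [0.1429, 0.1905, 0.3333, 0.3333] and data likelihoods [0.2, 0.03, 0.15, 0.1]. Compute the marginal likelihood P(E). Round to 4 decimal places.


P(E) = sum over models of P(M_i) * P(E|M_i)
= 0.1429*0.2 + 0.1905*0.03 + 0.3333*0.15 + 0.3333*0.1
= 0.1176

0.1176


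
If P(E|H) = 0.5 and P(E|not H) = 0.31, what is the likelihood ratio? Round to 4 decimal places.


Likelihood ratio = P(E|H) / P(E|not H)
= 0.5 / 0.31
= 1.6129

1.6129


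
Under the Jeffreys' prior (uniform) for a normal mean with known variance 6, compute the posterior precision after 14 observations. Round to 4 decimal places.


Prior precision = 0 (flat prior).
Post. prec. = 0 + n/var = 14/6 = 2.3333

2.3333


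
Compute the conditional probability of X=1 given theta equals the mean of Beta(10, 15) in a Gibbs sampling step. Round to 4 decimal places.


Mean of Beta(10, 15) = 0.4
P(X=1 | theta=0.4) = 0.4

0.4


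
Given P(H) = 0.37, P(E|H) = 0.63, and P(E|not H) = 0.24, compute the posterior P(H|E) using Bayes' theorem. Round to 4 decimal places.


By Bayes' theorem: P(H|E) = P(E|H)*P(H) / P(E)
P(E) = P(E|H)*P(H) + P(E|not H)*P(not H)
P(E) = 0.63*0.37 + 0.24*0.63 = 0.3843
P(H|E) = 0.63*0.37 / 0.3843 = 0.6066

0.6066


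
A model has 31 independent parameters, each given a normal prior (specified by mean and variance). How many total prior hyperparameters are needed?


Each normal prior needs 2 hyperparameters (mean and variance).
Total = 2 * 31 = 62

62


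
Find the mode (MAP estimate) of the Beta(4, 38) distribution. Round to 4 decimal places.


For Beta(a,b) with a,b > 1:
Mode = (a-1)/(a+b-2) = (4-1)/(42-2)
= 3/40 = 0.075

0.075


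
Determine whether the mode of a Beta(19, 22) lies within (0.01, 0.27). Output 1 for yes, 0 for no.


First find the mode: (a-1)/(a+b-2) = 0.4615
Is 0.4615 in (0.01, 0.27)? 0

0


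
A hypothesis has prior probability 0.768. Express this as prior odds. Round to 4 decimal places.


Odds = P(H) / P(not H) = 0.768 / 0.232
= 3.3103

3.3103


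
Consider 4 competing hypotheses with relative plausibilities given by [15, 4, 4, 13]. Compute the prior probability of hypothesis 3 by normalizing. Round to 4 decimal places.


Sum of weights = 15 + 4 + 4 + 13 = 36
Normalized prior for H3 = 4 / 36
= 0.1111

0.1111


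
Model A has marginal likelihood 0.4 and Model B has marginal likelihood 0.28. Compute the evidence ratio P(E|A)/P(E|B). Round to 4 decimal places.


Evidence ratio = P(E|A) / P(E|B)
= 0.4 / 0.28
= 1.4286

1.4286


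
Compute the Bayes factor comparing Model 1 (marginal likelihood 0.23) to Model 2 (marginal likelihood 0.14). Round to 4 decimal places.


BF12 = marginal likelihood of M1 / marginal likelihood of M2
= 0.23/0.14
= 1.6429

1.6429


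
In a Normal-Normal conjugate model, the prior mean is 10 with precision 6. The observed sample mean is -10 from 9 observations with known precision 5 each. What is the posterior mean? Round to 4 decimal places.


Posterior precision = tau0 + n*tau = 6 + 9*5 = 51
Posterior mean = (tau0*mu0 + n*tau*xbar) / posterior_precision
= (6*10 + 9*5*-10) / 51
= -390 / 51 = -7.6471

-7.6471


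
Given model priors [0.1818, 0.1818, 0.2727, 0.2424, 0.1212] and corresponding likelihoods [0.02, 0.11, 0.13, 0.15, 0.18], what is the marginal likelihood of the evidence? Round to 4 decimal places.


P(E) = sum_i P(M_i) P(E|M_i)
= 0.0036 + 0.02 + 0.0355 + 0.0364 + 0.0218
= 0.1173

0.1173


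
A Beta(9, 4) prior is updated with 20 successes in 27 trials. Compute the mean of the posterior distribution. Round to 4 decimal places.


After update: Beta(29, 11)
Mean = 29 / (29 + 11) = 29 / 40
= 0.725

0.725


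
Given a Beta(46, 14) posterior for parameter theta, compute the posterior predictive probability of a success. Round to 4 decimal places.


For a Beta-Bernoulli model, the predictive probability is the mean:
P(success) = 46/(46+14) = 46/60 = 0.7667

0.7667


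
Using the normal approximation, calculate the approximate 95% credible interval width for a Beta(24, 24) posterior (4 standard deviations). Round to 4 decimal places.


Var(Beta) = 24*24/(48^2 * 49) = 0.0051
SD = 0.0714
Width ~ 4*SD = 0.2857

0.2857


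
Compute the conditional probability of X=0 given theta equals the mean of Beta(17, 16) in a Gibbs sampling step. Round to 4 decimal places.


Mean of Beta(17, 16) = 0.5152
P(X=0 | theta=0.5152) = 0.4848

0.4848


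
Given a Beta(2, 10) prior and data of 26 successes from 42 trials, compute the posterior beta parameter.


Number of failures = 42 - 26 = 16
Posterior beta = 10 + 16 = 26

26


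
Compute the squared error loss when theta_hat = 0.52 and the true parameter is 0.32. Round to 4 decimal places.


L = (theta_hat - theta_true)^2
= (0.52 - 0.32)^2
= 0.2^2 = 0.04

0.04


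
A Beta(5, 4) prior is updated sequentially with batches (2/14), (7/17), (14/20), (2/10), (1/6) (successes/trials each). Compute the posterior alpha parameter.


Sequential conjugate updating is equivalent to a single batch update.
Total successes across all batches = 26
alpha_posterior = alpha_prior + total_successes = 5 + 26
= 31

31


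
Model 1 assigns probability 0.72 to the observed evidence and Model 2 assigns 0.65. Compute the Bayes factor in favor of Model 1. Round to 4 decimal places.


BF = P(data|M1) / P(data|M2)
= 0.72 / 0.65 = 1.1077

1.1077


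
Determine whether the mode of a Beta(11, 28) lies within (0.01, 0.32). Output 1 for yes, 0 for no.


First find the mode: (a-1)/(a+b-2) = 0.2703
Is 0.2703 in (0.01, 0.32)? 1

1


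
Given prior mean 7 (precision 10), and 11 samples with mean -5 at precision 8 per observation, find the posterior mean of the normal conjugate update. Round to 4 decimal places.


The posterior mean is a precision-weighted average of prior and data.
Post. prec. = 10 + 88 = 98
Post. mean = (70 + -440)/98 = -370/98 = -3.7755

-3.7755


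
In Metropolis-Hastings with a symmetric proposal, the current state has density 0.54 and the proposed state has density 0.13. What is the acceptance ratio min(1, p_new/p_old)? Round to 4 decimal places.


Ratio = p_new / p_old = 0.13 / 0.54 = 0.2407
Acceptance = min(1, 0.2407) = 0.2407

0.2407


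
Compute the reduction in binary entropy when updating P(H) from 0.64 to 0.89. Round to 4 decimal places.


H_before = -p*log2(p) - (1-p)*log2(1-p) for p=0.64: 0.9427
H_after for p=0.89: 0.4999
Reduction = 0.9427 - 0.4999 = 0.4428

0.4428


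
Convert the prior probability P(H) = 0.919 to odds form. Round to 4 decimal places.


P(not H) = 1 - 0.919 = 0.081
Odds = 0.919 / 0.081 = 11.3457

11.3457


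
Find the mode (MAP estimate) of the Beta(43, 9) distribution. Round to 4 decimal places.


For Beta(a,b) with a,b > 1:
Mode = (a-1)/(a+b-2) = (43-1)/(52-2)
= 42/50 = 0.84

0.84


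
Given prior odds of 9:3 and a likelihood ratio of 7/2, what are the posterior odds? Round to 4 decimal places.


Posterior odds = prior odds * LR
Prior odds = 9/3 = 3.0
LR = 7/2 = 3.5
Posterior odds = 3.0 * 3.5 = 10.5

10.5


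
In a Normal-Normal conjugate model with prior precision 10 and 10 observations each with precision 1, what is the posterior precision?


Posterior precision = prior precision + n * observation precision
= 10 + 10 * 1
= 10 + 10 = 20

20


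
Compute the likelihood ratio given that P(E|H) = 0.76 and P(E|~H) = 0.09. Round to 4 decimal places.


LR = P(E|H) / P(E|~H)
= 0.76 / 0.09 = 8.4444

8.4444


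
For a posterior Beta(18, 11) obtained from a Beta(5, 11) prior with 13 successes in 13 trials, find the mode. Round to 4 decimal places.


Mode = (alpha - 1) / (alpha + beta - 2)
= 17 / 27
= 0.6296

0.6296


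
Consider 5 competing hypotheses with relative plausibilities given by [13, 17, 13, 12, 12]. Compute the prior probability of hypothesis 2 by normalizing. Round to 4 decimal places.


Sum of weights = 13 + 17 + 13 + 12 + 12 = 67
Normalized prior for H2 = 17 / 67
= 0.2537

0.2537


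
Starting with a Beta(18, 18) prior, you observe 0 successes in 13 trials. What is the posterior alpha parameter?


For a Beta-Binomial conjugate model:
Posterior alpha = prior alpha + number of successes
= 18 + 0 = 18

18


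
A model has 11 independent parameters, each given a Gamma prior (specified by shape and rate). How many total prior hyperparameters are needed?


Each Gamma prior needs 2 hyperparameters (shape and rate).
Total = 2 * 11 = 22

22


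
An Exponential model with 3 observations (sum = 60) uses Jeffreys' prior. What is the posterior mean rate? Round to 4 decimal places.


Posterior Gamma(3, 60)
E[lambda] = 3/60 = 0.05

0.05


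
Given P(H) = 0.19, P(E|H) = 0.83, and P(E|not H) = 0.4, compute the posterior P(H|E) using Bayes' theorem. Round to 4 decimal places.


By Bayes' theorem: P(H|E) = P(E|H)*P(H) / P(E)
P(E) = P(E|H)*P(H) + P(E|not H)*P(not H)
P(E) = 0.83*0.19 + 0.4*0.81 = 0.4817
P(H|E) = 0.83*0.19 / 0.4817 = 0.3274

0.3274


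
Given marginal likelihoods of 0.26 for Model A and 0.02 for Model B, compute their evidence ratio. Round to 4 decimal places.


Ratio = ML(A) / ML(B) = 0.26/0.02
= 13.0

13.0


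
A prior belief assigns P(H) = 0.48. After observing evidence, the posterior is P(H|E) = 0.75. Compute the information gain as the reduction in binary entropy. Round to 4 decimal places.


H(prior) = -0.48*log2(0.48) - 0.52*log2(0.52)
= 0.9988
H(post) = -0.75*log2(0.75) - 0.25*log2(0.25)
= 0.8113
IG = 0.9988 - 0.8113 = 0.1876

0.1876


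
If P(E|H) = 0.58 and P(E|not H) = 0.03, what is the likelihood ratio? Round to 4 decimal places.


Likelihood ratio = P(E|H) / P(E|not H)
= 0.58 / 0.03
= 19.3333

19.3333


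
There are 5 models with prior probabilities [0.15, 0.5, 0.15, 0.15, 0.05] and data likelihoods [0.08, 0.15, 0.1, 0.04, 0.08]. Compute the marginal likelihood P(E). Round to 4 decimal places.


P(E) = sum over models of P(M_i) * P(E|M_i)
= 0.15*0.08 + 0.5*0.15 + 0.15*0.1 + 0.15*0.04 + 0.05*0.08
= 0.112

0.112


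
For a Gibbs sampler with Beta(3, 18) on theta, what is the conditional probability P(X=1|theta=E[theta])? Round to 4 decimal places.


E[theta] = 3/(3+18) = 0.1429
P(X=1|theta) = theta = 0.1429

0.1429


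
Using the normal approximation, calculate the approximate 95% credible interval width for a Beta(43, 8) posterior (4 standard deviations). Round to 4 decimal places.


Var(Beta) = 43*8/(51^2 * 52) = 0.0025
SD = 0.0504
Width ~ 4*SD = 0.2017

0.2017


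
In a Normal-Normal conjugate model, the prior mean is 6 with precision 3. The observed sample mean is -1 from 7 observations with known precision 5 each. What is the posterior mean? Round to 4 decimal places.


Posterior precision = tau0 + n*tau = 3 + 7*5 = 38
Posterior mean = (tau0*mu0 + n*tau*xbar) / posterior_precision
= (3*6 + 7*5*-1) / 38
= -17 / 38 = -0.4474

-0.4474


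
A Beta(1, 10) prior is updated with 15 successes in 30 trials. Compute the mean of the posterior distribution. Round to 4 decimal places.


After update: Beta(16, 25)
Mean = 16 / (16 + 25) = 16 / 41
= 0.3902

0.3902


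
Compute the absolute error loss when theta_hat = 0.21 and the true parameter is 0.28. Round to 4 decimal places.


L = |theta_hat - theta_true|
= |0.21 - 0.28| = 0.07

0.07


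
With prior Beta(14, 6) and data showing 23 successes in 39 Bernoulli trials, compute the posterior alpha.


Conjugate update: alpha_posterior = alpha_prior + k
= 14 + 23 = 37

37


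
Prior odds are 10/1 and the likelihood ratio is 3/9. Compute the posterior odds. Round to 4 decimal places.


Posterior odds = prior odds * likelihood ratio
= (10/1) * (3/9)
= 30 / 9
= 3.3333

3.3333


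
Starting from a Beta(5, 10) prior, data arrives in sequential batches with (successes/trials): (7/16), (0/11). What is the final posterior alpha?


In sequential Bayesian updating, we sum all successes.
Total successes = 7
Final alpha = 5 + 7 = 12

12


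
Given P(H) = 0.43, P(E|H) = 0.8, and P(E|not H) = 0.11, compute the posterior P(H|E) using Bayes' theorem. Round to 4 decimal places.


By Bayes' theorem: P(H|E) = P(E|H)*P(H) / P(E)
P(E) = P(E|H)*P(H) + P(E|not H)*P(not H)
P(E) = 0.8*0.43 + 0.11*0.57 = 0.4067
P(H|E) = 0.8*0.43 / 0.4067 = 0.8458

0.8458


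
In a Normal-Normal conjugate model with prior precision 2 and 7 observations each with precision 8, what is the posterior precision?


Posterior precision = prior precision + n * observation precision
= 2 + 7 * 8
= 2 + 56 = 58

58


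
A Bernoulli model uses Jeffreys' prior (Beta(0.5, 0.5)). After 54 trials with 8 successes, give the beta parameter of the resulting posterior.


Posterior = Beta(prior_alpha + successes, prior_beta + failures)
= Beta(0.5 + 8, 0.5 + 46)
Posterior beta = 0.5 + (n - k) = 0.5 + 46 = 46.5

46.5


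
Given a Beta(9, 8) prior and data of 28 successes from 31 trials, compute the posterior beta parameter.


Number of failures = 31 - 28 = 3
Posterior beta = 8 + 3 = 11

11


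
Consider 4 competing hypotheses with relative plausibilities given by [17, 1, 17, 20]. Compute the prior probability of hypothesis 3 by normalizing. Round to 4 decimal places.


Sum of weights = 17 + 1 + 17 + 20 = 55
Normalized prior for H3 = 17 / 55
= 0.3091

0.3091


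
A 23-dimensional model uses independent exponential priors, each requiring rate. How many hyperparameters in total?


Per parameter: 1 (rate).
Total = 23 * 1 = 23

23


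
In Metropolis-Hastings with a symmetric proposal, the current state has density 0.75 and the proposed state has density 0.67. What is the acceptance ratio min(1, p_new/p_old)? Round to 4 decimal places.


Ratio = p_new / p_old = 0.67 / 0.75 = 0.8933
Acceptance = min(1, 0.8933) = 0.8933

0.8933


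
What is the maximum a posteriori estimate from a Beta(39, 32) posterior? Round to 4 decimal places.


The MAP estimate equals the mode of the distribution.
Mode of Beta(a,b) = (a-1)/(a+b-2)
= 38/69
= 0.5507

0.5507


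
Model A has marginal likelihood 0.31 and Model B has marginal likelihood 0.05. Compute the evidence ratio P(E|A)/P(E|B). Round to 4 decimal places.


Evidence ratio = P(E|A) / P(E|B)
= 0.31 / 0.05
= 6.2

6.2


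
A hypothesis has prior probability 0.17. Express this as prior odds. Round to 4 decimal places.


Odds = P(H) / P(not H) = 0.17 / 0.83
= 0.2048

0.2048


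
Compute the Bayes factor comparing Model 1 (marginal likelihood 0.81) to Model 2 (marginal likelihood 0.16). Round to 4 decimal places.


BF12 = marginal likelihood of M1 / marginal likelihood of M2
= 0.81/0.16
= 5.0625

5.0625


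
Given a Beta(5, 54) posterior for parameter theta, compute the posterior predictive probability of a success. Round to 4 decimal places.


For a Beta-Bernoulli model, the predictive probability is the mean:
P(success) = 5/(5+54) = 5/59 = 0.0847

0.0847


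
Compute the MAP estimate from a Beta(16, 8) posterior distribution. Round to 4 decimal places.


MAP = mode of Beta distribution
= (alpha - 1)/(alpha + beta - 2)
= (16-1)/(16+8-2)
= 15/22 = 0.6818

0.6818


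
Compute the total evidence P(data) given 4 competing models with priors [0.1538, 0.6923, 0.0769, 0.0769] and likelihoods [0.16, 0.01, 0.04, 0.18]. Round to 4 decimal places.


Marginal likelihood = sum P(model_i) * P(data|model_i)
Model 1: 0.1538 * 0.16 = 0.0246
Model 2: 0.6923 * 0.01 = 0.0069
Model 3: 0.0769 * 0.04 = 0.0031
Model 4: 0.0769 * 0.18 = 0.0138
Total = 0.0484

0.0484


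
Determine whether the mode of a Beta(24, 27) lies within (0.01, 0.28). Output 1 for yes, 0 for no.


First find the mode: (a-1)/(a+b-2) = 0.4694
Is 0.4694 in (0.01, 0.28)? 0

0


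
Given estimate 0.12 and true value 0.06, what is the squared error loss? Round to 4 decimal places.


Squared error = (estimate - true)^2
Difference = 0.06
Loss = 0.06^2 = 0.0036

0.0036


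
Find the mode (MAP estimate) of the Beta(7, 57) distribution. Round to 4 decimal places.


For Beta(a,b) with a,b > 1:
Mode = (a-1)/(a+b-2) = (7-1)/(64-2)
= 6/62 = 0.0968

0.0968


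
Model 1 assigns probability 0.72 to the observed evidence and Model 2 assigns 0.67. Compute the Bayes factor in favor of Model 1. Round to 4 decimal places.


BF = P(data|M1) / P(data|M2)
= 0.72 / 0.67 = 1.0746

1.0746


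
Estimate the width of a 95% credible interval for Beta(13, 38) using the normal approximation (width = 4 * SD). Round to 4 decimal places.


For Beta(a,b): Var = ab/((a+b)^2(a+b+1))
Var = 0.0037, SD = 0.0604
Approximate 95% CI width = 4 * 0.0604 = 0.2417

0.2417


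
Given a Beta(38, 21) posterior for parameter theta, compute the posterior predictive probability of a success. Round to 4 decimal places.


For a Beta-Bernoulli model, the predictive probability is the mean:
P(success) = 38/(38+21) = 38/59 = 0.6441

0.6441


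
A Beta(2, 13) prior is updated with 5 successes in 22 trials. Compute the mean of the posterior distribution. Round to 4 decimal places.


After update: Beta(7, 30)
Mean = 7 / (7 + 30) = 7 / 37
= 0.1892

0.1892


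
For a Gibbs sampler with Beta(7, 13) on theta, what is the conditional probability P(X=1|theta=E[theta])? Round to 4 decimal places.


E[theta] = 7/(7+13) = 0.35
P(X=1|theta) = theta = 0.35

0.35


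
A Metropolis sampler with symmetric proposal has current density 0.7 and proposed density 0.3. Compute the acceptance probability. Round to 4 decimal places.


For symmetric proposals, acceptance = min(1, pi(x*)/pi(x))
= min(1, 0.3/0.7)
= min(1, 0.4286) = 0.4286

0.4286


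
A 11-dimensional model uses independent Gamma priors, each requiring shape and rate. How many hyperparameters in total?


Per parameter: 2 (shape and rate).
Total = 11 * 2 = 22

22


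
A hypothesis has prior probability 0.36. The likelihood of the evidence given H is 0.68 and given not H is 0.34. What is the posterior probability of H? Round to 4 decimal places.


Using Bayes' theorem:
P(E) = 0.36 * 0.68 + 0.64 * 0.34
P(E) = 0.4624
P(H|E) = (0.36 * 0.68) / 0.4624 = 0.5294

0.5294


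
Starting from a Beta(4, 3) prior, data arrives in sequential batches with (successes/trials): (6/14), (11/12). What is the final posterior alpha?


In sequential Bayesian updating, we sum all successes.
Total successes = 17
Final alpha = 4 + 17 = 21

21


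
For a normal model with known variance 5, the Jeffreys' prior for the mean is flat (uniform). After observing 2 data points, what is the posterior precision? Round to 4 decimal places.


Jeffreys' prior for normal mean (known variance) is flat.
Prior precision = 0.
Posterior precision = prior_prec + n/sigma^2 = 0 + 2/5
= 0.4

0.4


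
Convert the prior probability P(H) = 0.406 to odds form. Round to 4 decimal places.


P(not H) = 1 - 0.406 = 0.594
Odds = 0.406 / 0.594 = 0.6835

0.6835


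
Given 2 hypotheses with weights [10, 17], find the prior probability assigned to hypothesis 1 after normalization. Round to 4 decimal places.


To normalize, divide each weight by the sum of all weights.
Sum = 27
Prior(H1) = 10/27 = 0.3704

0.3704


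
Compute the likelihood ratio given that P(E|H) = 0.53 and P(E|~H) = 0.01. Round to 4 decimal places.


LR = P(E|H) / P(E|~H)
= 0.53 / 0.01 = 53.0

53.0


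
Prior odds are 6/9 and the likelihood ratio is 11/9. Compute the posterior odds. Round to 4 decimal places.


Posterior odds = prior odds * likelihood ratio
= (6/9) * (11/9)
= 66 / 81
= 0.8148

0.8148


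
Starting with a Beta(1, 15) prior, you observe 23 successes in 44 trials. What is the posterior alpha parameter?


For a Beta-Binomial conjugate model:
Posterior alpha = prior alpha + number of successes
= 1 + 23 = 24

24


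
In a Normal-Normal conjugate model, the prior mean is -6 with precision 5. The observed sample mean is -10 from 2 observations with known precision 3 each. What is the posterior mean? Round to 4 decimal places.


Posterior precision = tau0 + n*tau = 5 + 2*3 = 11
Posterior mean = (tau0*mu0 + n*tau*xbar) / posterior_precision
= (5*-6 + 2*3*-10) / 11
= -90 / 11 = -8.1818

-8.1818


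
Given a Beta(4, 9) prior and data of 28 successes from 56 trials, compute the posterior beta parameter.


Number of failures = 56 - 28 = 28
Posterior beta = 9 + 28 = 37

37


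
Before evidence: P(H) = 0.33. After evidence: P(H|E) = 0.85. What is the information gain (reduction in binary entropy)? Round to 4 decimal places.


Prior entropy = 0.9149
Posterior entropy = 0.6098
Information gain = 0.9149 - 0.6098 = 0.3051

0.3051


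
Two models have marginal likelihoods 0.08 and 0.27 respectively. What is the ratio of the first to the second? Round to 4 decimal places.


Evidence ratio = 0.08 / 0.27
= 0.2963

0.2963


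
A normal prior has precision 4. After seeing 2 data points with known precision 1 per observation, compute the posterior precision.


In the conjugate normal model, precisions add:
tau_posterior = tau_prior + n * tau_data
= 4 + 2*1 = 6

6


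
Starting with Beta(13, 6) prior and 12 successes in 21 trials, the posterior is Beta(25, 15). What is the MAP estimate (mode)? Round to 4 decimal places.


The mode of Beta(a, b) when a > 1 and b > 1 is (a-1)/(a+b-2)
= (25 - 1) / (25 + 15 - 2)
= 24 / 38
= 0.6316

0.6316


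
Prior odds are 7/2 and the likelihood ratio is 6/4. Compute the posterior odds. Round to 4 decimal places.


Posterior odds = prior odds * likelihood ratio
= (7/2) * (6/4)
= 42 / 8
= 5.25

5.25


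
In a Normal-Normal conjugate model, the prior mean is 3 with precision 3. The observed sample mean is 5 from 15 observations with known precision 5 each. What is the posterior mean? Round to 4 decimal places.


Posterior precision = tau0 + n*tau = 3 + 15*5 = 78
Posterior mean = (tau0*mu0 + n*tau*xbar) / posterior_precision
= (3*3 + 15*5*5) / 78
= 384 / 78 = 4.9231

4.9231


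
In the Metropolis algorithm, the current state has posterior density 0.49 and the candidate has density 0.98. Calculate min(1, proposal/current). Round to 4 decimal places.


Ratio = 0.98/0.49 = 2.0
Acceptance probability = min(1, 2.0)
= 1.0

1.0


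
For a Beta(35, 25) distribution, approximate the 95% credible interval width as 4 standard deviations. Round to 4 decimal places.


Variance of Beta(a,b) = ab / ((a+b)^2 * (a+b+1))
= 35*25 / ((60)^2 * 61)
= 0.004
SD = sqrt(0.004) = 0.0631
Width = 4 * SD = 0.2525

0.2525


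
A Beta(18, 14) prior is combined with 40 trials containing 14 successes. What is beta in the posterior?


In conjugate updating:
beta_posterior = beta_prior + (n - k)
= 14 + (40 - 14)
= 14 + 26 = 40

40


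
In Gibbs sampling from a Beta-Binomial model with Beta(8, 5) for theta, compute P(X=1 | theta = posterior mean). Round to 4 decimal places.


Posterior mean = alpha/(alpha+beta) = 8/13 = 0.6154
P(X=1|theta=mean) = theta = 0.6154

0.6154


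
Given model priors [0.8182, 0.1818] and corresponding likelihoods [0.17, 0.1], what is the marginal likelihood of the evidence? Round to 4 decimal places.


P(E) = sum_i P(M_i) P(E|M_i)
= 0.1391 + 0.0182
= 0.1573

0.1573


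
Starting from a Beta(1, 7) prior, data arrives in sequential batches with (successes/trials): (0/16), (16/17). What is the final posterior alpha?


In sequential Bayesian updating, we sum all successes.
Total successes = 16
Final alpha = 1 + 16 = 17

17


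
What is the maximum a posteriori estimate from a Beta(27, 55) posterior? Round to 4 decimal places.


The MAP estimate equals the mode of the distribution.
Mode of Beta(a,b) = (a-1)/(a+b-2)
= 26/80
= 0.325

0.325


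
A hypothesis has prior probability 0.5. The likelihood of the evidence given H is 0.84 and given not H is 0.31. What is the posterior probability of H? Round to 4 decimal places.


Using Bayes' theorem:
P(E) = 0.5 * 0.84 + 0.5 * 0.31
P(E) = 0.575
P(H|E) = (0.5 * 0.84) / 0.575 = 0.7304

0.7304


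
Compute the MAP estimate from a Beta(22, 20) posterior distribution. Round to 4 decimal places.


MAP = mode of Beta distribution
= (alpha - 1)/(alpha + beta - 2)
= (22-1)/(22+20-2)
= 21/40 = 0.525

0.525


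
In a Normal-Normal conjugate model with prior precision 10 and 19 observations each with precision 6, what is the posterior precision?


Posterior precision = prior precision + n * observation precision
= 10 + 19 * 6
= 10 + 114 = 124

124


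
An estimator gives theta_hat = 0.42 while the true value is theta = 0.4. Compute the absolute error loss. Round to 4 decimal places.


The absolute error loss is |theta_hat - theta|
= |0.42 - 0.4|
= 0.02

0.02


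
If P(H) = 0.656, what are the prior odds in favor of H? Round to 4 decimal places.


Prior odds = P(H) / (1 - P(H))
= 0.656 / 0.344
= 1.907

1.907


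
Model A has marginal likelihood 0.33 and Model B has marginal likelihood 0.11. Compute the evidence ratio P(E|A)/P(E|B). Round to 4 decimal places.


Evidence ratio = P(E|A) / P(E|B)
= 0.33 / 0.11
= 3.0

3.0


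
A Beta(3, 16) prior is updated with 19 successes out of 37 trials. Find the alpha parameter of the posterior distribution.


In the Beta-Binomial conjugate update:
alpha_post = alpha_prior + successes
= 3 + 19
= 22

22


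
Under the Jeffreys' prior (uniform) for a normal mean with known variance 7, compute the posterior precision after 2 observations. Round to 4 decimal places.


Prior precision = 0 (flat prior).
Post. prec. = 0 + n/var = 2/7 = 0.2857

0.2857


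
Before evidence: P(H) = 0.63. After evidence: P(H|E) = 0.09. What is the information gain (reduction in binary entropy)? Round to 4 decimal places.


Prior entropy = 0.9507
Posterior entropy = 0.4365
Information gain = 0.9507 - 0.4365 = 0.5142

0.5142


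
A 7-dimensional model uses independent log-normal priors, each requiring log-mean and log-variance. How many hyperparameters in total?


Per parameter: 2 (log-mean and log-variance).
Total = 7 * 2 = 14

14


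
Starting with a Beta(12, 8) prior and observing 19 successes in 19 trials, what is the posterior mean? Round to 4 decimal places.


Posterior parameters: alpha = 12 + 19 = 31
beta = 8 + 0 = 8
Posterior mean = alpha / (alpha + beta) = 31 / 39
= 0.7949

0.7949


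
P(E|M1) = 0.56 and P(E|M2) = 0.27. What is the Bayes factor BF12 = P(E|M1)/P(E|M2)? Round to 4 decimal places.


Bayes factor BF12 = P(E|M1) / P(E|M2)
= 0.56 / 0.27
= 2.0741

2.0741


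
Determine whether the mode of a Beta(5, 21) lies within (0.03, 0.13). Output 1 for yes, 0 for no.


First find the mode: (a-1)/(a+b-2) = 0.1667
Is 0.1667 in (0.03, 0.13)? 0

0


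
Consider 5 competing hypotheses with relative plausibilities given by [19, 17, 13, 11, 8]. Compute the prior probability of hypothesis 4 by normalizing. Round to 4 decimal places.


Sum of weights = 19 + 17 + 13 + 11 + 8 = 68
Normalized prior for H4 = 11 / 68
= 0.1618

0.1618


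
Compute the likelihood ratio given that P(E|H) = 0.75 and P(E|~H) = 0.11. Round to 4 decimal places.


LR = P(E|H) / P(E|~H)
= 0.75 / 0.11 = 6.8182

6.8182


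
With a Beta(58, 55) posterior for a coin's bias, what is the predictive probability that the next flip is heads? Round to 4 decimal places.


The predictive probability equals the posterior mean.
P(next = heads) = alpha / (alpha + beta)
= 58 / 113 = 0.5133

0.5133


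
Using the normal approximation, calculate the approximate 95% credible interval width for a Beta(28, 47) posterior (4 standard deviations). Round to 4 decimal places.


Var(Beta) = 28*47/(75^2 * 76) = 0.0031
SD = 0.0555
Width ~ 4*SD = 0.2219

0.2219


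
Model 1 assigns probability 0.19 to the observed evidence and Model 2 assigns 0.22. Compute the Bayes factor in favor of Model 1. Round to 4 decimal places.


BF = P(data|M1) / P(data|M2)
= 0.19 / 0.22 = 0.8636

0.8636


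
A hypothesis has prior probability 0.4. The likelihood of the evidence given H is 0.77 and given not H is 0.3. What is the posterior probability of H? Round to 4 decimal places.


Using Bayes' theorem:
P(E) = 0.4 * 0.77 + 0.6 * 0.3
P(E) = 0.488
P(H|E) = (0.4 * 0.77) / 0.488 = 0.6311

0.6311


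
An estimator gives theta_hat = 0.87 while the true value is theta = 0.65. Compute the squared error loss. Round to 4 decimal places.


The squared error loss is (theta_hat - theta)^2
= (0.87 - 0.65)^2
= (0.22)^2 = 0.0484

0.0484


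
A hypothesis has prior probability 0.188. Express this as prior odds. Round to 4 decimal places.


Odds = P(H) / P(not H) = 0.188 / 0.812
= 0.2315

0.2315


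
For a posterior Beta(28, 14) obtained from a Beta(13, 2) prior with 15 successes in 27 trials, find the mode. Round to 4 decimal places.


Mode = (alpha - 1) / (alpha + beta - 2)
= 27 / 40
= 0.675

0.675


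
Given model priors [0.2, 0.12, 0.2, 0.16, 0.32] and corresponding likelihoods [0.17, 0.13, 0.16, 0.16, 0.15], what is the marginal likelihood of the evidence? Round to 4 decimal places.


P(E) = sum_i P(M_i) P(E|M_i)
= 0.034 + 0.0156 + 0.032 + 0.0256 + 0.048
= 0.1552

0.1552
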